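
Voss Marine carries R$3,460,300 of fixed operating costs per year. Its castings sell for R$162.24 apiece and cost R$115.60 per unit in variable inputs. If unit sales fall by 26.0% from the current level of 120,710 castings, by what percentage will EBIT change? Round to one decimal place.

-67.5%

Contribution at this volume is 120,710 × R$46.64 = R$5,629,914.40.
EBIT = R$5,629,914.40 − R$3,460,300 = R$2,169,614.40.
So DOL = total CM / EBIT = R$5,629,914.40 / R$2,169,614.40 = 2.5949.
So EBIT moves 2.5949 × (-26.0%) = -67.5%.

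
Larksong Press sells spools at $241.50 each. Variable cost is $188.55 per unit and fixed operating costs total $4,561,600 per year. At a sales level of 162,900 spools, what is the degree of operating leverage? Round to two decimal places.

At 162,900 units, contribution = 162,900 × $52.95 = $8,625,555.00.
EBIT = $8,625,555.00 − $4,561,600 = $4,063,955.00.
Degree of operating leverage = $8,625,555.00 / $4,063,955.00 = 2.1225.

2.12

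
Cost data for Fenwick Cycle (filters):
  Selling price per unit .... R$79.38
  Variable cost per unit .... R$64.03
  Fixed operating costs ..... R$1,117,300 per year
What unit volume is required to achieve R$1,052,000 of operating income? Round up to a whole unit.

Contribution margin per unit = R$79.38 − R$64.03 = R$15.35.
Need Q such that Q × R$15.35 − R$1,117,300 = R$1,052,000, i.e. Q = R$2,169,300 / R$15.35 = 141,322.48 → 141,323.

141,323 filters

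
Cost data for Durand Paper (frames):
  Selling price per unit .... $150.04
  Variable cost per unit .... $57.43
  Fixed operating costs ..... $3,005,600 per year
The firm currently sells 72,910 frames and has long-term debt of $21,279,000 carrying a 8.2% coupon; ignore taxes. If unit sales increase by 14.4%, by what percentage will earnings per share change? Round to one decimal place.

At 72,910 units, contribution = 72,910 × $92.61 = $6,752,195.10.
Subtracting fixed costs: EBIT = $6,752,195.10 − $3,005,600 = $3,746,595.10.
After interest of $1,744,878.00, pre-tax earnings = $2,001,717.10.
Degree of combined leverage = contribution ÷ (EBIT − I) = $6,752,195.10 ÷ $2,001,717.10 = 3.3732.
%ΔEPS = DCL × %ΔSales = 3.3732 × +14.4% = +48.6%.

+48.6%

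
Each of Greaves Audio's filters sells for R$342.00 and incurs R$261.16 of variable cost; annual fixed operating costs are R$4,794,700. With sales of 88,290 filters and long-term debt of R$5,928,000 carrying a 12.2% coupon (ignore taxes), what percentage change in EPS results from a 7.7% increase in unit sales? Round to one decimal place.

+33.9%

Total contribution margin = 88,290 × R$80.84 = R$7,137,363.60.
EBIT = R$7,137,363.60 − R$4,794,700 = R$2,342,663.60.
Interest = R$723,216.00, so EBIT − I = R$1,619,447.60.
DCL = total CM / (EBIT − I) = R$7,137,363.60 / R$1,619,447.60 = 4.4073.
%ΔEPS = DCL × %ΔSales = 4.4073 × +7.7% = +33.9%.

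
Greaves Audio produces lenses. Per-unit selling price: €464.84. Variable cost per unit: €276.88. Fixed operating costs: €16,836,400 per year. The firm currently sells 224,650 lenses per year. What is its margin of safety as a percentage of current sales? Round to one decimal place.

Each unit contributes €464.84 − €276.88 = €187.96. Break-even units = €16,836,400 ÷ €187.96 = 89,574.38; break-even revenue = 89,574.38 × €464.84 = €41,637,753.65.
Actual sales revenue = 224,650 × €464.84 = €104,426,306.00.
Margin of safety = (€104,426,306.00 − €41,637,753.65) ÷ €104,426,306.00 = 60.1%.

60.1%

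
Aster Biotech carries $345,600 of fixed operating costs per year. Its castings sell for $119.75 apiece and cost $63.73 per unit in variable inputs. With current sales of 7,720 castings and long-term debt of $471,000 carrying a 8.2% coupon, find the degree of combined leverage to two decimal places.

8.96

Total contribution margin = 7,720 × $56.02 = $432,474.40.
EBIT = $432,474.40 − $345,600 = $86,874.40. Interest = $38,622.00.
DOL = $432,474.40 ÷ $86,874.40 = 4.9782; DFL = $86,874.40 ÷ $48,252.40 = 1.8004.
Combined leverage = 4.9782 × 1.8004 = 8.9628.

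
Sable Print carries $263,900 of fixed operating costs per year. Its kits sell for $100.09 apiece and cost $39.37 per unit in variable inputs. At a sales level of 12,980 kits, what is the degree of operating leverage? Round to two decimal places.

1.50

At 12,980 units, contribution = 12,980 × $60.72 = $788,145.60.
Subtracting fixed costs: EBIT = $788,145.60 − $263,900 = $524,245.60.
Degree of operating leverage = $788,145.60 / $524,245.60 = 1.5034.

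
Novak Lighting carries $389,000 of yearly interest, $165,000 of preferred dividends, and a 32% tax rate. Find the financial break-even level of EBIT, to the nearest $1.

Preferred dividends are paid after tax, so their pre-tax equivalent is $165,000 ÷ (1 − 0.32) = $242,647.06.
EPS = 0 when EBIT covers interest plus the pre-tax preferred burden: $389,000 + $242,647.06 = $631,647.06.

$631,647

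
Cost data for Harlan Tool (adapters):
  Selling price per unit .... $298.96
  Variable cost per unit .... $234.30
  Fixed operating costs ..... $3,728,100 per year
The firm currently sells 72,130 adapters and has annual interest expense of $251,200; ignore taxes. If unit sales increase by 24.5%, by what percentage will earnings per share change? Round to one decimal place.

+166.9%

Total contribution margin = 72,130 × $64.66 = $4,663,925.80.
Operating income = contribution − fixed costs = $4,663,925.80 − $3,728,100 = $935,825.80.
Interest = $251,200.00, so EBIT − I = $684,625.80.
Degree of combined leverage = contribution ÷ (EBIT − I) = $4,663,925.80 ÷ $684,625.80 = 6.8124.
EPS therefore changes by 6.8124 × (+24.5%) = +166.9%.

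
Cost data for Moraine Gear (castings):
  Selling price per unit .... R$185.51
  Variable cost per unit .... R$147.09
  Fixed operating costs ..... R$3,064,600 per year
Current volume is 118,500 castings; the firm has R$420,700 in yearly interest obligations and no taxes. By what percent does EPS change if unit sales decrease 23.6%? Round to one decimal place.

At 118,500 units, contribution = 118,500 × R$38.42 = R$4,552,770.00.
EBIT = R$4,552,770.00 − R$3,064,600 = R$1,488,170.00.
Interest = R$420,700.00, so EBIT − I = R$1,067,470.00.
Degree of combined leverage = contribution ÷ (EBIT − I) = R$4,552,770.00 ÷ R$1,067,470.00 = 4.2650.
%ΔEPS = DCL × %ΔSales = 4.2650 × -23.6% = -100.7%.

-100.7%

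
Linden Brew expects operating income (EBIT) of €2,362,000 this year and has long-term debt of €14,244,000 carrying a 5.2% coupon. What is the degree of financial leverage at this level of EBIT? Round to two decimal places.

1.46

Annual interest charges come to €740,688.00.
DFL = EBIT ÷ (EBIT − I) = €2,362,000 ÷ (€2,362,000 − €740,688.00) = €2,362,000 ÷ €1,621,312.00 = 1.4568.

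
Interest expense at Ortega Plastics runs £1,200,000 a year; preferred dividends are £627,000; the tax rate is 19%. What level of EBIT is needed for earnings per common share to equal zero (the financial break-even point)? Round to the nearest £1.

£1,974,074

Preferred dividends are paid after tax, so their pre-tax equivalent is £627,000 ÷ (1 − 0.19) = £774,074.07.
Financial break-even EBIT = interest + D_p ÷ (1 − t) = £1,200,000 + £774,074.07 = £1,974,074.07.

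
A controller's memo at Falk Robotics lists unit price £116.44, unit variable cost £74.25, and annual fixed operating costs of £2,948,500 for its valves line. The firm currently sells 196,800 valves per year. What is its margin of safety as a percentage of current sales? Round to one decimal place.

Each unit contributes £116.44 − £74.25 = £42.19. Break-even units = £2,948,500 ÷ £42.19 = 69,886.23; break-even revenue = 69,886.23 × £116.44 = £8,137,552.50.
Current sales = 196,800 × £116.44 = £22,915,392.00.
Margin of safety = (£22,915,392.00 − £8,137,552.50) ÷ £22,915,392.00 = 64.5%.

64.5%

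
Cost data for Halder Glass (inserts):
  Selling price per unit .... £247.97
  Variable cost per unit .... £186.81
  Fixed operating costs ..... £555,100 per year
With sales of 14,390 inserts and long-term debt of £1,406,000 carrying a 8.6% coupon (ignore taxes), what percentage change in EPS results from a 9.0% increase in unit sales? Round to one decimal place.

+38.8%

Contribution at this volume is 14,390 × £61.16 = £880,092.40.
EBIT = £880,092.40 − £555,100 = £324,992.40.
After interest of £120,916.00, pre-tax earnings = £204,076.40.
DCL = total CM / (EBIT − I) = £880,092.40 / £204,076.40 = 4.3126.
%ΔEPS = DCL × %ΔSales = 4.3126 × +9.0% = +38.8%.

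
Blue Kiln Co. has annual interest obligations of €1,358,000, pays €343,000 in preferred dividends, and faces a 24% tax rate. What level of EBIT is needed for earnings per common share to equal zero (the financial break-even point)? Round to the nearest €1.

Grossing the preferred dividend up to pre-tax terms: €343,000 / (1 − 0.24) = €451,315.79.
EPS = 0 when EBIT covers interest plus the pre-tax preferred burden: €1,358,000 + €451,315.79 = €1,809,315.79.

€1,809,316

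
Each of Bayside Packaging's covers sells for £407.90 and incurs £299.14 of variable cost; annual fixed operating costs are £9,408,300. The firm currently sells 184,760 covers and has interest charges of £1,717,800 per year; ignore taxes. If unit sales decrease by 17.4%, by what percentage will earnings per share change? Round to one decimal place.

At 184,760 units, contribution = 184,760 × £108.76 = £20,094,497.60.
Operating income = contribution − fixed costs = £20,094,497.60 − £9,408,300 = £10,686,197.60.
After interest of £1,717,800.00, pre-tax earnings = £8,968,397.60.
DCL = total CM / (EBIT − I) = £20,094,497.60 / £8,968,397.60 = 2.2406.
%ΔEPS = DCL × %ΔSales = 2.2406 × -17.4% = -39.0%.

-39.0%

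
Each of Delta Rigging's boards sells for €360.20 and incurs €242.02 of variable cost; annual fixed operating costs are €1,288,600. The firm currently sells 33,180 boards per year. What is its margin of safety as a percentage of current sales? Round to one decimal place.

Contribution margin per unit = €360.20 − €242.02 = €118.18. Break-even units = €1,288,600 ÷ €118.18 = 10,903.71; break-even revenue = 10,903.71 × €360.20 = €3,927,514.98.
Current sales = 33,180 × €360.20 = €11,951,436.00.
Margin of safety = (€11,951,436.00 − €3,927,514.98) ÷ €11,951,436.00 = 67.1%.

67.1%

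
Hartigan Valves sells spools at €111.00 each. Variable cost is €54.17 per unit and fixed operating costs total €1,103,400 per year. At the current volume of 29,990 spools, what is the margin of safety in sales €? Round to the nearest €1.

Each unit contributes €111.00 − €54.17 = €56.83. Break-even units = €1,103,400 ÷ €56.83 = 19,415.80; break-even revenue = 19,415.80 × €111.00 = €2,155,153.97.
Actual sales revenue = 29,990 × €111.00 = €3,328,890.00.
Margin of safety = €3,328,890.00 − €2,155,153.97 = €1,173,736.

€1,173,736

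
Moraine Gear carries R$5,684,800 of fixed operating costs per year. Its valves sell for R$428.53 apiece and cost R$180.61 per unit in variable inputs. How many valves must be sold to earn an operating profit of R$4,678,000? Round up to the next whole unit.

Unit CM = price − variable cost = R$428.53 − R$180.61 = R$247.92.
Required volume = (fixed costs + target profit) ÷ CM = (R$5,684,800 + R$4,678,000) ÷ R$247.92 = 41,798.97, so 41,799 valves.

41,799 valves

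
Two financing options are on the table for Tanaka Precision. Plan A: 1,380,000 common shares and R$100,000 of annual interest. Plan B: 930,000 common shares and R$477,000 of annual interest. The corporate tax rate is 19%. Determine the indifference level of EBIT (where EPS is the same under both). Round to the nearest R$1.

At indifference, (EBIT − 100,000)(1 − t)/1,380,000 = (EBIT − 477,000)(1 − t)/930,000.
Cancelling (1 − t) and cross-multiplying: 930,000·(EBIT − 100,000) = 1,380,000·(EBIT − 477,000).
Solving, EBIT = (477,000·1,380,000 − 100,000·930,000) / (1,380,000 − 930,000) = 565,260,000,000 / 450,000 = 1,256,133.33.

R$1,256,133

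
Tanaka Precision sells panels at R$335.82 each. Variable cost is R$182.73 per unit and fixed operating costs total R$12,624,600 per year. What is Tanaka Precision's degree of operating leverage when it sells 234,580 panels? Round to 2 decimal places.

1.54

Total contribution margin = 234,580 × R$153.09 = R$35,911,852.20.
Operating income = contribution − fixed costs = R$35,911,852.20 − R$12,624,600 = R$23,287,252.20.
Degree of operating leverage = R$35,911,852.20 / R$23,287,252.20 = 1.5421.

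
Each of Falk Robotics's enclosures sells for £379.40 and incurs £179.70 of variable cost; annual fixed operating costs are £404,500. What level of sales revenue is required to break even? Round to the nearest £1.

Contribution margin per unit = £379.40 − £179.70 = £199.70, a CM ratio of £199.70 ÷ £379.40 = 0.5264.
Break-even sales = FC ÷ CM ratio = £404,500 × £379.40 / £199.70 = £768,489.

£768,489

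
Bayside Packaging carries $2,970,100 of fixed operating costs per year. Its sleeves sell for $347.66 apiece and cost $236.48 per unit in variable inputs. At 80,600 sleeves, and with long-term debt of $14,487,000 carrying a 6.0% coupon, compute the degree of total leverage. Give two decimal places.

Total contribution margin = 80,600 × $111.18 = $8,961,108.00.
Subtracting fixed costs: EBIT = $8,961,108.00 − $2,970,100 = $5,991,008.00. Interest = $869,220.00, so EBIT − I = $5,121,788.00.
DCL = contribution ÷ (EBIT − I) = $8,961,108.00 ÷ $5,121,788.00 = 1.7496.

1.75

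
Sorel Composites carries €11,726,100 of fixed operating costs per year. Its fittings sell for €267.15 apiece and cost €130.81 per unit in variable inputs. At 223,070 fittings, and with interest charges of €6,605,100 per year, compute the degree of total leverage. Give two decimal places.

2.52

At 223,070 units, contribution = 223,070 × €136.34 = €30,413,363.80.
Subtracting fixed costs: EBIT = €30,413,363.80 − €11,726,100 = €18,687,263.80. Interest = €6,605,100.00, so EBIT − I = €12,082,163.80.
DCL = contribution ÷ (EBIT − I) = €30,413,363.80 ÷ €12,082,163.80 = 2.5172.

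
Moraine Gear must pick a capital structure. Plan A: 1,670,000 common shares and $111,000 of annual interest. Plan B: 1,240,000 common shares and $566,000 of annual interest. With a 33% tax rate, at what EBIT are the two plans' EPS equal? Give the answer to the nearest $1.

At indifference, (EBIT − 111,000)(1 − t)/1,670,000 = (EBIT − 566,000)(1 − t)/1,240,000.
The (1 − t) factor cancels: (EBIT − 111,000) × 1,240,000 = (EBIT − 566,000) × 1,670,000.
EBIT × (1,670,000 − 1,240,000) = 566,000 × 1,670,000 − 111,000 × 1,240,000 = 807,580,000,000, so EBIT = 807,580,000,000 ÷ 430,000 = 1,878,093.02.

$1,878,093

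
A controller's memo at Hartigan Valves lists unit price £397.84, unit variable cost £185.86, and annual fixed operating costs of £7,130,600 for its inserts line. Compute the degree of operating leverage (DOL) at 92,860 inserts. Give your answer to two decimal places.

1.57

Contribution at this volume is 92,860 × £211.98 = £19,684,462.80.
EBIT = £19,684,462.80 − £7,130,600 = £12,553,862.80.
Degree of operating leverage = £19,684,462.80 / £12,553,862.80 = 1.5680.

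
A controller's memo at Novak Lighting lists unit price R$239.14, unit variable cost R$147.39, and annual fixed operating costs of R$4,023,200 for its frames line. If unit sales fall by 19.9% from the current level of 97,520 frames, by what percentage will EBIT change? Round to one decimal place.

Total contribution margin = 97,520 × R$91.75 = R$8,947,460.00.
Operating income = contribution − fixed costs = R$8,947,460.00 − R$4,023,200 = R$4,924,260.00.
So DOL = total CM / EBIT = R$8,947,460.00 / R$4,924,260.00 = 1.8170.
So EBIT moves 1.8170 × (-19.9%) = -36.2%.

-36.2%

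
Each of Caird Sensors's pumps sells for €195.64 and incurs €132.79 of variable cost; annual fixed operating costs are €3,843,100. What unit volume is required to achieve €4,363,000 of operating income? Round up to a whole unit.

Contribution margin per unit = €195.64 − €132.79 = €62.85.
Need Q such that Q × €62.85 − €3,843,100 = €4,363,000, i.e. Q = €8,206,100 / €62.85 = 130,566.43 → 130,567.

130,567 pumps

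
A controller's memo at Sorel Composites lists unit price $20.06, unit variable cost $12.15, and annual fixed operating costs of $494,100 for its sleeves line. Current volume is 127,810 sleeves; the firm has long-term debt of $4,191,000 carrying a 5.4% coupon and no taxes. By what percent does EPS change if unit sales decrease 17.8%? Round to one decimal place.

Contribution at this volume is 127,810 × $7.91 = $1,010,977.10.
Subtracting fixed costs: EBIT = $1,010,977.10 − $494,100 = $516,877.10.
After interest of $226,314.00, pre-tax earnings = $290,563.10.
Degree of combined leverage = contribution ÷ (EBIT − I) = $1,010,977.10 ÷ $290,563.10 = 3.4794.
%ΔEPS = DCL × %ΔSales = 3.4794 × -17.8% = -61.9%.

-61.9%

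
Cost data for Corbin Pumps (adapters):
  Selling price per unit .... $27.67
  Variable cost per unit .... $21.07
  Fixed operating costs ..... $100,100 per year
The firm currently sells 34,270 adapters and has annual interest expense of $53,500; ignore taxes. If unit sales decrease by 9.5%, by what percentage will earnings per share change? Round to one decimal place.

-29.6%

Total contribution margin = 34,270 × $6.60 = $226,182.00.
Subtracting fixed costs: EBIT = $226,182.00 − $100,100 = $126,082.00.
Interest = $53,500.00, so EBIT − I = $72,582.00.
DCL = total CM / (EBIT − I) = $226,182.00 / $72,582.00 = 3.1162.
EPS therefore changes by 3.1162 × (-9.5%) = -29.6%.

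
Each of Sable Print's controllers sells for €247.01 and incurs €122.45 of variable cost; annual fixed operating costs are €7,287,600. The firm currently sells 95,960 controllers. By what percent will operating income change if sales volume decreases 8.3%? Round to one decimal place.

Total contribution margin = 95,960 × €124.56 = €11,952,777.60.
Operating income = contribution − fixed costs = €11,952,777.60 − €7,287,600 = €4,665,177.60.
DOL = contribution ÷ EBIT = €11,952,777.60 ÷ €4,665,177.60 = 2.5621.
Operating income changes by 2.5621 × -8.3% = -21.3%.

-21.3%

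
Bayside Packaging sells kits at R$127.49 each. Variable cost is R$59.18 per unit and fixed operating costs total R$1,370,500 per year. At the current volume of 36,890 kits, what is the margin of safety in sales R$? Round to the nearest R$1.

R$2,145,281

Contribution margin per unit = R$127.49 − R$59.18 = R$68.31. Break-even units = R$1,370,500 ÷ R$68.31 = 20,062.95; break-even revenue = 20,062.95 × R$127.49 = R$2,557,825.28.
Current sales = 36,890 × R$127.49 = R$4,703,106.10.
Margin of safety = R$4,703,106.10 − R$2,557,825.28 = R$2,145,281.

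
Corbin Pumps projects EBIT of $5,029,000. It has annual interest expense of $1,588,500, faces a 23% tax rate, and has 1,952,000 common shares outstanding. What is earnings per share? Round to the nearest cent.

$1.36

Pre-tax income = $5,029,000 − $1,588,500.00 = $3,440,500.00.
After tax at 23%: net income = $3,440,500.00 × 0.77 = $2,649,185.00.
EPS = $2,649,185.00 ÷ 1,952,000 = $1.36.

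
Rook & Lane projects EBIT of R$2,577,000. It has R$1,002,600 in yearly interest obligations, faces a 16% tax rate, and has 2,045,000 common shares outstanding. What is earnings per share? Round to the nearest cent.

R$0.65

Pre-tax income = R$2,577,000 − R$1,002,600.00 = R$1,574,400.00.
Net income = R$1,574,400.00 × (1 − 0.16) = R$1,322,496.00.
Per share: R$1,322,496.00 / 2,045,000 shares = R$0.65.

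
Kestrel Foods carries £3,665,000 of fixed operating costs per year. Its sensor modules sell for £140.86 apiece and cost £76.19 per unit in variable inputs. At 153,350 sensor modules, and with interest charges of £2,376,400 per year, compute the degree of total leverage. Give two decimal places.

2.56

Contribution at this volume is 153,350 × £64.67 = £9,917,144.50.
EBIT = £9,917,144.50 − £3,665,000 = £6,252,144.50. Interest = £2,376,400.00, so EBIT − I = £3,875,744.50.
DCL = contribution ÷ (EBIT − I) = £9,917,144.50 ÷ £3,875,744.50 = 2.5588.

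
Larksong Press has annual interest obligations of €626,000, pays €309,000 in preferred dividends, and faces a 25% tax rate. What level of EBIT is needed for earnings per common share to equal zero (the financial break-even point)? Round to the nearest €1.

Preferred dividends are paid after tax, so their pre-tax equivalent is €309,000 ÷ (1 − 0.25) = €412,000.00.
Financial break-even EBIT = interest + D_p ÷ (1 − t) = €626,000 + €412,000.00 = €1,038,000.00.

€1,038,000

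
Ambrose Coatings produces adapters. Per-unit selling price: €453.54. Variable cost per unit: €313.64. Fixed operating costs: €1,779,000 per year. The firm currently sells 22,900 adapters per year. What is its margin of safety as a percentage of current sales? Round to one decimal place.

44.5%

Each unit contributes €453.54 − €313.64 = €139.90. Break-even units = €1,779,000 ÷ €139.90 = 12,716.23; break-even revenue = 12,716.23 × €453.54 = €5,767,317.08.
Current sales = 22,900 × €453.54 = €10,386,066.00.
Margin of safety = (€10,386,066.00 − €5,767,317.08) ÷ €10,386,066.00 = 44.5%.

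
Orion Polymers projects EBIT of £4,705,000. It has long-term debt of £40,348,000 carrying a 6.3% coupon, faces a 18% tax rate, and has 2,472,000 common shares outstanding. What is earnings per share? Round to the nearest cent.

Pre-tax income = £4,705,000 − £2,541,924.00 = £2,163,076.00.
After tax at 18%: net income = £2,163,076.00 × 0.82 = £1,773,722.32.
Per share: £1,773,722.32 / 2,472,000 shares = £0.72.

£0.72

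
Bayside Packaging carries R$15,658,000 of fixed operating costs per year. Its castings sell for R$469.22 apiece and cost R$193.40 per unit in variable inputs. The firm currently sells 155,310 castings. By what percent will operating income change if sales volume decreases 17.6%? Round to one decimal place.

Total contribution margin = 155,310 × R$275.82 = R$42,837,604.20.
Subtracting fixed costs: EBIT = R$42,837,604.20 − R$15,658,000 = R$27,179,604.20.
DOL = contribution ÷ EBIT = R$42,837,604.20 ÷ R$27,179,604.20 = 1.5761.
So EBIT moves 1.5761 × (-17.6%) = -27.7%.

-27.7%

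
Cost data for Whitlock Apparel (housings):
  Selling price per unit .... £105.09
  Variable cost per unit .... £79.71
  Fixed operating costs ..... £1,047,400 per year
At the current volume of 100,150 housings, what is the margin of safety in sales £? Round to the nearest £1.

Unit CM = price − variable cost = £105.09 − £79.71 = £25.38. Break-even units = £1,047,400 ÷ £25.38 = 41,268.72; break-even revenue = 41,268.72 × £105.09 = £4,336,929.31.
Actual sales revenue = 100,150 × £105.09 = £10,524,763.50.
Margin of safety = £10,524,763.50 − £4,336,929.31 = £6,187,834.

£6,187,834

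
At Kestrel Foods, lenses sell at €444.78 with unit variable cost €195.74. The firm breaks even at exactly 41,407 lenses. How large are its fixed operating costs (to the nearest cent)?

€10,311,999.28

Each unit contributes €444.78 − €195.74 = €249.04.
Since BE = FC / CM, FC = 41,407 × €249.04 = €10,311,999.28.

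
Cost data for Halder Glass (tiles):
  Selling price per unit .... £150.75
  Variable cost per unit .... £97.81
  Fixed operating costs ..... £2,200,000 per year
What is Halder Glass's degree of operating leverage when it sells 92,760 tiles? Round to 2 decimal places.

1.81

At 92,760 units, contribution = 92,760 × £52.94 = £4,910,714.40.
EBIT = £4,910,714.40 − £2,200,000 = £2,710,714.40.
Degree of operating leverage = £4,910,714.40 / £2,710,714.40 = 1.8116.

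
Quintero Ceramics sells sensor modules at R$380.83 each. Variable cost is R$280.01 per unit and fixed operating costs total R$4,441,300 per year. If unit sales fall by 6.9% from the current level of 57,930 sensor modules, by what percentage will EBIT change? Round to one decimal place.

-28.8%

Contribution at this volume is 57,930 × R$100.82 = R$5,840,502.60.
EBIT = R$5,840,502.60 − R$4,441,300 = R$1,399,202.60.
So DOL = total CM / EBIT = R$5,840,502.60 / R$1,399,202.60 = 4.1742.
So EBIT moves 4.1742 × (-6.9%) = -28.8%.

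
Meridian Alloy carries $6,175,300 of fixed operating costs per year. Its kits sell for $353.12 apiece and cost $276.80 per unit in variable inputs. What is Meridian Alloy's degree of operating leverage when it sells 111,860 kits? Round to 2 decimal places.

3.61

Contribution at this volume is 111,860 × $76.32 = $8,537,155.20.
Operating income = contribution − fixed costs = $8,537,155.20 − $6,175,300 = $2,361,855.20.
So DOL = total CM / EBIT = $8,537,155.20 / $2,361,855.20 = 3.6146.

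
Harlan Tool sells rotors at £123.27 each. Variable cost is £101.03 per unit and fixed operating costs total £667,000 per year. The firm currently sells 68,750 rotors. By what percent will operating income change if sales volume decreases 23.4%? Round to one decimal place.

-41.5%

At 68,750 units, contribution = 68,750 × £22.24 = £1,529,000.00.
Subtracting fixed costs: EBIT = £1,529,000.00 − £667,000 = £862,000.00.
So DOL = total CM / EBIT = £1,529,000.00 / £862,000.00 = 1.7738.
Operating income changes by 1.7738 × -23.4% = -41.5%.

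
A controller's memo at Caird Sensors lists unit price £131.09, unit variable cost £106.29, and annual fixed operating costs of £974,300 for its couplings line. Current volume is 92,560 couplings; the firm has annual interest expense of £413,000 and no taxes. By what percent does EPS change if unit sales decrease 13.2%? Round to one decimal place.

-33.4%

At 92,560 units, contribution = 92,560 × £24.80 = £2,295,488.00.
Subtracting fixed costs: EBIT = £2,295,488.00 − £974,300 = £1,321,188.00.
Interest = £413,000.00, so EBIT − I = £908,188.00.
DCL = total CM / (EBIT − I) = £2,295,488.00 / £908,188.00 = 2.5275.
EPS therefore changes by 2.5275 × (-13.2%) = -33.4%.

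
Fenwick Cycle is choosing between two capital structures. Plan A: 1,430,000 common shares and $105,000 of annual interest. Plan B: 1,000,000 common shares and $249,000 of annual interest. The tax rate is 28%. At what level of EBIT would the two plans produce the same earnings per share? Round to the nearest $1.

$583,884

At indifference, (EBIT − 105,000)(1 − t)/1,430,000 = (EBIT − 249,000)(1 − t)/1,000,000.
The (1 − t) factor cancels: (EBIT − 105,000) × 1,000,000 = (EBIT − 249,000) × 1,430,000.
Solving, EBIT = (249,000·1,430,000 − 105,000·1,000,000) / (1,430,000 − 1,000,000) = 251,070,000,000 / 430,000 = 583,883.72.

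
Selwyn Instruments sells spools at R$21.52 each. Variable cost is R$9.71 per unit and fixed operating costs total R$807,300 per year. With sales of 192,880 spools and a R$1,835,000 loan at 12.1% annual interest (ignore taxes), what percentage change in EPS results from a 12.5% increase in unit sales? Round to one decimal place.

Contribution at this volume is 192,880 × R$11.81 = R$2,277,912.80.
EBIT = R$2,277,912.80 − R$807,300 = R$1,470,612.80.
After interest of R$222,035.00, pre-tax earnings = R$1,248,577.80.
Degree of combined leverage = contribution ÷ (EBIT − I) = R$2,277,912.80 ÷ R$1,248,577.80 = 1.8244.
EPS therefore changes by 1.8244 × (+12.5%) = +22.8%.

+22.8%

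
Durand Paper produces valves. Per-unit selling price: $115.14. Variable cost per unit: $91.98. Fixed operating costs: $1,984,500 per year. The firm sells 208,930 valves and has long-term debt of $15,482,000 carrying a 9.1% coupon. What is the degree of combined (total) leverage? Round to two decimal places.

Contribution at this volume is 208,930 × $23.16 = $4,838,818.80.
Subtracting fixed costs: EBIT = $4,838,818.80 − $1,984,500 = $2,854,318.80. Interest = $1,408,862.00.
DOL = $4,838,818.80 ÷ $2,854,318.80 = 1.6953; DFL = $2,854,318.80 ÷ $1,445,456.80 = 1.9747.
Combined leverage = 1.6953 × 1.9747 = 3.3477.

3.35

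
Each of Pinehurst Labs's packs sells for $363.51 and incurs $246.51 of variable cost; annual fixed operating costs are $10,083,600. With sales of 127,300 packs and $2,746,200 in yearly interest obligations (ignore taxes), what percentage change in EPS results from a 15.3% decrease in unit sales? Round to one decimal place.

-110.4%

At 127,300 units, contribution = 127,300 × $117.00 = $14,894,100.00.
EBIT = $14,894,100.00 − $10,083,600 = $4,810,500.00.
After interest of $2,746,200.00, pre-tax earnings = $2,064,300.00.
DCL = total CM / (EBIT − I) = $14,894,100.00 / $2,064,300.00 = 7.2151.
EPS therefore changes by 7.2151 × (-15.3%) = -110.4%.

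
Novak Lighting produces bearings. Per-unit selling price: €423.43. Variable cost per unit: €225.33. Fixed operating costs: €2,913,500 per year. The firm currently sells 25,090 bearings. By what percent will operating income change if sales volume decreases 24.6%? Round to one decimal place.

-59.4%

Contribution at this volume is 25,090 × €198.10 = €4,970,329.00.
Operating income = contribution − fixed costs = €4,970,329.00 − €2,913,500 = €2,056,829.00.
DOL = contribution ÷ EBIT = €4,970,329.00 ÷ €2,056,829.00 = 2.4165.
%ΔEBIT = DOL × %ΔSales = 2.4165 × -24.6% = -59.4%.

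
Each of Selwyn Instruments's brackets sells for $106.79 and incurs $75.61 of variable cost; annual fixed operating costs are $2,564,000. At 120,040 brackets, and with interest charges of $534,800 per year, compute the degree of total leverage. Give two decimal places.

5.81

At 120,040 units, contribution = 120,040 × $31.18 = $3,742,847.20.
Operating income = contribution − fixed costs = $3,742,847.20 − $2,564,000 = $1,178,847.20. Interest = $534,800.00, so EBIT − I = $644,047.20.
DCL = contribution ÷ (EBIT − I) = $3,742,847.20 ÷ $644,047.20 = 5.8114.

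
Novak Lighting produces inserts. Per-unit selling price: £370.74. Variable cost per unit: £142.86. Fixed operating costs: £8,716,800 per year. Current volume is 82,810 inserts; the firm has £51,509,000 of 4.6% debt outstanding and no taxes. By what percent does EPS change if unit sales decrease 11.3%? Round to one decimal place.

Contribution at this volume is 82,810 × £227.88 = £18,870,742.80.
Subtracting fixed costs: EBIT = £18,870,742.80 − £8,716,800 = £10,153,942.80.
Interest = £2,369,414.00, so EBIT − I = £7,784,528.80.
DCL = total CM / (EBIT − I) = £18,870,742.80 / £7,784,528.80 = 2.4241.
%ΔEPS = DCL × %ΔSales = 2.4241 × -11.3% = -27.4%.

-27.4%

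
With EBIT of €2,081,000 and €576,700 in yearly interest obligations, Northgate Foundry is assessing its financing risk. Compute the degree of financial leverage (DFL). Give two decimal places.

Annual interest charges come to €576,700.00.
Degree of financial leverage = EBIT / (EBIT − interest) = €2,081,000 / €1,504,300.00 = 1.3834.

1.38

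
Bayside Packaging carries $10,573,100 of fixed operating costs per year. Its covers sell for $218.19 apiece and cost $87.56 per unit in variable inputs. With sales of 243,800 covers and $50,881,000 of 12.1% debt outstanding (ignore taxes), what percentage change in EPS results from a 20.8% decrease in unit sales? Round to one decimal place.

Contribution at this volume is 243,800 × $130.63 = $31,847,594.00.
Subtracting fixed costs: EBIT = $31,847,594.00 − $10,573,100 = $21,274,494.00.
Interest = $6,156,601.00, so EBIT − I = $15,117,893.00.
DCL = total CM / (EBIT − I) = $31,847,594.00 / $15,117,893.00 = 2.1066.
%ΔEPS = DCL × %ΔSales = 2.1066 × -20.8% = -43.8%.

-43.8%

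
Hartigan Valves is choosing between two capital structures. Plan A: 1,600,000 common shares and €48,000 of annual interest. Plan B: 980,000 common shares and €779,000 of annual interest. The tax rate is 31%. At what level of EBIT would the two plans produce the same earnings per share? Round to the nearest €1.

€1,934,452

At indifference, (EBIT − 48,000)(1 − t)/1,600,000 = (EBIT − 779,000)(1 − t)/980,000.
Cancelling (1 − t) and cross-multiplying: 980,000·(EBIT − 48,000) = 1,600,000·(EBIT − 779,000).
Solving, EBIT = (779,000·1,600,000 − 48,000·980,000) / (1,600,000 − 980,000) = 1,199,360,000,000 / 620,000 = 1,934,451.61.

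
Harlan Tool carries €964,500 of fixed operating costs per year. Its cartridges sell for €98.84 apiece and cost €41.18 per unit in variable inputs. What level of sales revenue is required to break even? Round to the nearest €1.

Contribution margin per unit = €98.84 − €41.18 = €57.66, a CM ratio of €57.66 ÷ €98.84 = 0.5834.
Break-even sales = FC ÷ CM ratio = €964,500 × €98.84 / €57.66 = €1,653,333.

€1,653,333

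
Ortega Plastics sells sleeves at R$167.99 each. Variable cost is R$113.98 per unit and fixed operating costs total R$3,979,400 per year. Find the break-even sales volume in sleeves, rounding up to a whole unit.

Unit CM = price − variable cost = R$167.99 − R$113.98 = R$54.01.
Break-even volume = fixed costs ÷ CM per unit = R$3,979,400 ÷ R$54.01 = 73,678.95, so 73,679 sleeves.

73,679 sleeves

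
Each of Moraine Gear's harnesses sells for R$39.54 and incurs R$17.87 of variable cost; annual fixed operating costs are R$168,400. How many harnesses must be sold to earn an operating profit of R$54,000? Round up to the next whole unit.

10,264 harnesses

Each unit contributes R$39.54 − R$17.87 = R$21.67.
Required volume = (fixed costs + target profit) ÷ CM = (R$168,400 + R$54,000) ÷ R$21.67 = 10,263.04, so 10,264 harnesses.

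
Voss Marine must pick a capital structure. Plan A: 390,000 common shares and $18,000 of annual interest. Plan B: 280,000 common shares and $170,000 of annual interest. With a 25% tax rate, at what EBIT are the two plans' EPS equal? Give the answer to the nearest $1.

$556,909

Set EPS_A = EPS_B: (EBIT − $18,000)(1 − 0.25) ÷ 390,000 = (EBIT − $170,000)(1 − 0.25) ÷ 280,000.
The (1 − t) factor cancels: (EBIT − 18,000) × 280,000 = (EBIT − 170,000) × 390,000.
EBIT × (390,000 − 280,000) = 170,000 × 390,000 − 18,000 × 280,000 = 61,260,000,000, so EBIT = 61,260,000,000 ÷ 110,000 = 556,909.09.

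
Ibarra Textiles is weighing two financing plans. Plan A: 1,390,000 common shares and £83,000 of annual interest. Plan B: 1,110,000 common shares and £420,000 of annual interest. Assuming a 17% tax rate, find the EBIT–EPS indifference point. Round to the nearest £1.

£1,755,964

At indifference, (EBIT − 83,000)(1 − t)/1,390,000 = (EBIT − 420,000)(1 − t)/1,110,000.
Cancelling (1 − t) and cross-multiplying: 1,110,000·(EBIT − 83,000) = 1,390,000·(EBIT − 420,000).
Solving, EBIT = (420,000·1,390,000 − 83,000·1,110,000) / (1,390,000 − 1,110,000) = 491,670,000,000 / 280,000 = 1,755,964.29.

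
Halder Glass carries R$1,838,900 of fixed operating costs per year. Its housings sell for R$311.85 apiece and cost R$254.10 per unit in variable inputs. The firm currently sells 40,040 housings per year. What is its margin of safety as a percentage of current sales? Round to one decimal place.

20.5%

Contribution margin per unit = R$311.85 − R$254.10 = R$57.75. Break-even units = R$1,838,900 ÷ R$57.75 = 31,842.42; break-even revenue = 31,842.42 × R$311.85 = R$9,930,060.00.
Current sales = 40,040 × R$311.85 = R$12,486,474.00.
Margin of safety = (R$12,486,474.00 − R$9,930,060.00) ÷ R$12,486,474.00 = 20.5%.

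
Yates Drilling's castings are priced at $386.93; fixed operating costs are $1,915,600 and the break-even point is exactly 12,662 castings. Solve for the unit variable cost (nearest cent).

Contribution per unit must be FC / Q = $1,915,600 / 12,662 = $151.2873.
Variable cost per unit = $386.93 − $151.2873 = $235.64.

$235.64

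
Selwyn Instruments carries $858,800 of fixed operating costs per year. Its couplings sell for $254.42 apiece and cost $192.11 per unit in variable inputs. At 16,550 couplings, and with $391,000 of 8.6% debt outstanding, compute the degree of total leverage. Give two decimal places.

7.43

Total contribution margin = 16,550 × $62.31 = $1,031,230.50.
Subtracting fixed costs: EBIT = $1,031,230.50 − $858,800 = $172,430.50. Interest = $33,626.00.
DOL = $1,031,230.50 ÷ $172,430.50 = 5.9806; DFL = $172,430.50 ÷ $138,804.50 = 1.2423.
DCL = DOL × DFL = 5.9806 × 1.2423 = 7.4297.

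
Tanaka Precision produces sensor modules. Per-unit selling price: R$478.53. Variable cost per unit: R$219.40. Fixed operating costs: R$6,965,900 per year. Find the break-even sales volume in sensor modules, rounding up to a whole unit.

26,882 sensor modules

Contribution margin per unit = R$478.53 − R$219.40 = R$259.13.
Break-even volume = fixed costs ÷ CM per unit = R$6,965,900 ÷ R$259.13 = 26,881.87, so 26,882 sensor modules.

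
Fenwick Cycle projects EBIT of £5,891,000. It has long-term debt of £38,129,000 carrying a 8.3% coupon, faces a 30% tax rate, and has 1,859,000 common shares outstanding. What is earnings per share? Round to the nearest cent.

Interest = £3,164,707.00, so EBT = £5,891,000 − £3,164,707.00 = £2,726,293.00.
After tax at 30%: net income = £2,726,293.00 × 0.70 = £1,908,405.10.
EPS = £1,908,405.10 ÷ 1,859,000 = £1.03.

£1.03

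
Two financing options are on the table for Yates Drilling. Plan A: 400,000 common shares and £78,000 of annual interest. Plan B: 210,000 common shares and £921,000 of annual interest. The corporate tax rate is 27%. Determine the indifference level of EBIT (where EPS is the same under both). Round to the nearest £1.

Set EPS_A = EPS_B: (EBIT − £78,000)(1 − 0.27) ÷ 400,000 = (EBIT − £921,000)(1 − 0.27) ÷ 210,000.
The (1 − t) factor cancels: (EBIT − 78,000) × 210,000 = (EBIT − 921,000) × 400,000.
Solving, EBIT = (921,000·400,000 − 78,000·210,000) / (400,000 − 210,000) = 352,020,000,000 / 190,000 = 1,852,736.84.

£1,852,737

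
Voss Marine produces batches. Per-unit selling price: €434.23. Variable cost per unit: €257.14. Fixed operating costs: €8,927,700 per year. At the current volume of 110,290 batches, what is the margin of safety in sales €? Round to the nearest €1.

Each unit contributes €434.23 − €257.14 = €177.09. Break-even units = €8,927,700 ÷ €177.09 = 50,413.35; break-even revenue = 50,413.35 × €434.23 = €21,890,988.60.
Actual sales revenue = 110,290 × €434.23 = €47,891,226.70.
Margin of safety = €47,891,226.70 − €21,890,988.60 = €26,000,238.

€26,000,238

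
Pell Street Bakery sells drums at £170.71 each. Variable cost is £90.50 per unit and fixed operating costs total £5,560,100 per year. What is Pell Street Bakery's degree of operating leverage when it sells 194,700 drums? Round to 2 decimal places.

Contribution at this volume is 194,700 × £80.21 = £15,616,887.00.
Subtracting fixed costs: EBIT = £15,616,887.00 − £5,560,100 = £10,056,787.00.
So DOL = total CM / EBIT = £15,616,887.00 / £10,056,787.00 = 1.5529.

1.55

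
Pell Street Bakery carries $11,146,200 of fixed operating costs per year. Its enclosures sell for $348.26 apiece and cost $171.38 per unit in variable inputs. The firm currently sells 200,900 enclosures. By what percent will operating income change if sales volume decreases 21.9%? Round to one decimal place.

Total contribution margin = 200,900 × $176.88 = $35,535,192.00.
Subtracting fixed costs: EBIT = $35,535,192.00 − $11,146,200 = $24,388,992.00.
So DOL = total CM / EBIT = $35,535,192.00 / $24,388,992.00 = 1.4570.
%ΔEBIT = DOL × %ΔSales = 1.4570 × -21.9% = -31.9%.

-31.9%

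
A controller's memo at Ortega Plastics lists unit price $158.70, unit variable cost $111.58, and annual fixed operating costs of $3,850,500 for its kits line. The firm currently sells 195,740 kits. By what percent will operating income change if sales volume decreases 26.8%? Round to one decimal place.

Contribution at this volume is 195,740 × $47.12 = $9,223,268.80.
EBIT = $9,223,268.80 − $3,850,500 = $5,372,768.80.
So DOL = total CM / EBIT = $9,223,268.80 / $5,372,768.80 = 1.7167.
Operating income changes by 1.7167 × -26.8% = -46.0%.

-46.0%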